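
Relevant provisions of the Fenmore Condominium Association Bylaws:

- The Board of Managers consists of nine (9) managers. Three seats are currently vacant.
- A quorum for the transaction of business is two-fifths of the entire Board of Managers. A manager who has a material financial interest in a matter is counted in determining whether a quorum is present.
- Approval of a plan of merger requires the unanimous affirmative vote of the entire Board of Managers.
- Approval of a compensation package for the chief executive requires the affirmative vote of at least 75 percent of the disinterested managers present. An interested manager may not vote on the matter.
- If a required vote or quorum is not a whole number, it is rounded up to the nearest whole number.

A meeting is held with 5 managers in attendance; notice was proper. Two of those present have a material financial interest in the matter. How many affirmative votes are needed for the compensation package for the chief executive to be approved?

The compensation package for the chief executive requires three-fourths of the disinterested managers present (5 − 2 = 3).
3/4 of 3 = 2.25, rounded up to 3.

3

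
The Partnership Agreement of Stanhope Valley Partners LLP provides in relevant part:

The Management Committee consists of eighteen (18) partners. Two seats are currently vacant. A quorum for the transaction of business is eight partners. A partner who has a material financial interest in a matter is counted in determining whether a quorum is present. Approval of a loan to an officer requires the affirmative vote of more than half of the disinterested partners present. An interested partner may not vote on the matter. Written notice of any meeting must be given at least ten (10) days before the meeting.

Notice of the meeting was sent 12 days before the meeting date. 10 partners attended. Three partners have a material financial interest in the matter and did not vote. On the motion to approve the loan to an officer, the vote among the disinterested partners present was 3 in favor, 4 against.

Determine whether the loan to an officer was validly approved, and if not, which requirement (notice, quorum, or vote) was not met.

Invalid — vote requirement not satisfied.

Notice: 12 days given; 10 required (12 ≥ 10). Satisfied.
Quorum: 10 present (interested partners count toward quorum); quorum is 8. Satisfied.
Vote: the loan to an officer requires a majority of the disinterested partners present (10 − 3 = 7). A majority of 7 is 4, so 4 affirmative votes are needed; 3 voted in favor. Not satisfied.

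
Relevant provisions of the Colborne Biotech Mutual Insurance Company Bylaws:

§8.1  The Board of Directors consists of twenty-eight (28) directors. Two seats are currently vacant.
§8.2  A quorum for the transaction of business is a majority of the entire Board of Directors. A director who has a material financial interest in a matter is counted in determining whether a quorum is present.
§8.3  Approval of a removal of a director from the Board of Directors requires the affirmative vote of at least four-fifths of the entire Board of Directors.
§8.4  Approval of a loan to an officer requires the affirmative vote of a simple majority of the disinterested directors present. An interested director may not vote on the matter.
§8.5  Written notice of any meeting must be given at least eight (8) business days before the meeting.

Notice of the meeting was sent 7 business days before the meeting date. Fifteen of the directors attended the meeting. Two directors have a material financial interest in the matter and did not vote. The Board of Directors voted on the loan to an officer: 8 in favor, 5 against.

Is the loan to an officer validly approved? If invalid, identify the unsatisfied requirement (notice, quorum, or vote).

Invalid — notice requirement not satisfied.

Notice: 7 business days given; 8 required (7 < 8). Not satisfied.
Quorum: 15 present (interested directors count toward quorum); quorum is 15. Satisfied.
Vote: the loan to an officer requires a majority of the disinterested directors present (15 − 2 = 13). A majority of 13 is 7, so 7 affirmative votes are needed; 8 voted in favor. Satisfied.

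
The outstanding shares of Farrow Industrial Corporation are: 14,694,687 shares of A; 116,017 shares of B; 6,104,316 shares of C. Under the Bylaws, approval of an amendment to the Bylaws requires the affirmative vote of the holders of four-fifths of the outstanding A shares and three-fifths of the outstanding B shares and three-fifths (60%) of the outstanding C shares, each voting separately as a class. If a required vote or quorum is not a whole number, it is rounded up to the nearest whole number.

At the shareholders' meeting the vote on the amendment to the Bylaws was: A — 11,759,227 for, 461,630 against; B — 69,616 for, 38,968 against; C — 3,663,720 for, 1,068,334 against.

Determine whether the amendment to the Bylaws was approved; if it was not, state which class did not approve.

A: 4/5 of 14694687 = 11755749.60, rounded up to 11755750; 11,755,750 required, 11,759,227 in favor — approved.
B: 3/5 of 116017 = 69610.20, rounded up to 69611; 69,611 required, 69,616 in favor — approved.
C: 3/5 of 6104316 = 3662589.60, rounded up to 3662590; 3,662,590 required, 3,663,720 in favor — approved.

Approved — every class gave the required vote.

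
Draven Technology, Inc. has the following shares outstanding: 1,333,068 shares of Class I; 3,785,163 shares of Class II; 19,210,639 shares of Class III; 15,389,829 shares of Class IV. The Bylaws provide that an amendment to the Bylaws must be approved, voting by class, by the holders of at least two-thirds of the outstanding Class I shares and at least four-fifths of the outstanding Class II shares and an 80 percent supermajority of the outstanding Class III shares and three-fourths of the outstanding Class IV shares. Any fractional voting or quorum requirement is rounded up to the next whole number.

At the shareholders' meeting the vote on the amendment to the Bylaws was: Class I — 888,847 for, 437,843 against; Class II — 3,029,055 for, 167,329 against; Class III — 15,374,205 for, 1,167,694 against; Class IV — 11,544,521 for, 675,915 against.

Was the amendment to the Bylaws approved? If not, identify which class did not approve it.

Class I: 2/3 of 1333068 = 888712; 888,712 required, 888,847 in favor — approved.
Class II: 4/5 of 3785163 = 3028130.40, rounded up to 3028131; 3,028,131 required, 3,029,055 in favor — approved.
Class III: 4/5 of 19210639 = 15368511.20, rounded up to 15368512; 15,368,512 required, 15,374,205 in favor — approved.
Class IV: 3/4 of 15389829 = 11542371.75, rounded up to 11542372; 11,542,372 required, 11,544,521 in favor — approved.

Approved — every class gave the required vote.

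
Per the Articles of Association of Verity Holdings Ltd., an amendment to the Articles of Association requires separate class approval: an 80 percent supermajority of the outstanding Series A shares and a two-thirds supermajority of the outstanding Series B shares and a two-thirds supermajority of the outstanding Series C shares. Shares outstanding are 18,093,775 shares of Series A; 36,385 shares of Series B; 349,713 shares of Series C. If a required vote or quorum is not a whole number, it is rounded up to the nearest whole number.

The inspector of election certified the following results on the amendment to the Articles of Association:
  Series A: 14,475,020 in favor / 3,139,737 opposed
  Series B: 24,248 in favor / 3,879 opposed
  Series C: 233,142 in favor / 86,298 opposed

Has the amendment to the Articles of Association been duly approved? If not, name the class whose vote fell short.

Not approved — the Series B shares did not give the required vote.

Series A: 4/5 of 18093775 = 14475020; 14,475,020 required, 14,475,020 in favor — approved.
Series B: 2/3 of 36385 = 24256.67, rounded up to 24257; 24,257 required, 24,248 in favor — not approved.
Series C: 2/3 of 349713 = 233142; 233,142 required, 233,142 in favor — approved.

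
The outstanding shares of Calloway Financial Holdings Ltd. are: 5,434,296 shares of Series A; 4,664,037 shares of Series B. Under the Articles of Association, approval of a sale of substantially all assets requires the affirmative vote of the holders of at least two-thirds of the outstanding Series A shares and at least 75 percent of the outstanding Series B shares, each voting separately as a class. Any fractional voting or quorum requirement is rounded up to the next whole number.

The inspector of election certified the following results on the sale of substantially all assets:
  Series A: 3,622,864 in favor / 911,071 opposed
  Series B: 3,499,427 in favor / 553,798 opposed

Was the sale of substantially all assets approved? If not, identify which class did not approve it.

Series A: 2/3 of 5434296 = 3622864; 3,622,864 required, 3,622,864 in favor — approved.
Series B: 3/4 of 4664037 = 3498027.75, rounded up to 3498028; 3,498,028 required, 3,499,427 in favor — approved.

Approved — every class gave the required vote.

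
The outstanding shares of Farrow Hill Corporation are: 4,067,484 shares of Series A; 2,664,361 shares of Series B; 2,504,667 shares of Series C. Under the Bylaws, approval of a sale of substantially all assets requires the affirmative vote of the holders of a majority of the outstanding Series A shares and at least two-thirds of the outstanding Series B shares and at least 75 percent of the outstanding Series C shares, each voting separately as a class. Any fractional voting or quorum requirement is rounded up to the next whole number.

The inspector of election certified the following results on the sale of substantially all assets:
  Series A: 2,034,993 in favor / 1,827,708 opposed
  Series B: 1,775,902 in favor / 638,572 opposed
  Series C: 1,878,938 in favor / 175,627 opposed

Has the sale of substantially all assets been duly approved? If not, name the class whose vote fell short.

Series A: a majority of 4067484 is 2033743; 2,033,743 required, 2,034,993 in favor — approved.
Series B: 2/3 of 2664361 = 1776240.67, rounded up to 1776241; 1,776,241 required, 1,775,902 in favor — not approved.
Series C: 3/4 of 2504667 = 1878500.25, rounded up to 1878501; 1,878,501 required, 1,878,938 in favor — approved.

Not approved — the Series B shares did not give the required vote.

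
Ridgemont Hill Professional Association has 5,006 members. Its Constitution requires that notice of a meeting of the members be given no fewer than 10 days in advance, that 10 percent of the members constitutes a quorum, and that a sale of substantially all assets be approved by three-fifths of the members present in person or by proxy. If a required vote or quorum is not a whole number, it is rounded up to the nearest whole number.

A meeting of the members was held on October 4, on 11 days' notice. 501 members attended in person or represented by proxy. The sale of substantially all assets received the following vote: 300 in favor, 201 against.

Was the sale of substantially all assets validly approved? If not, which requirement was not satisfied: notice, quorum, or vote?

Invalid — vote requirement not satisfied.

Notice: 11 days given; 10 required. Satisfied.
Quorum: 10% of 5,006 = 500.60, rounded up to 501; 501 present. Satisfied.
Vote: requires three-fifths of those present (501); 3/5 of 501 = 300.60, rounded up to 301, so 301 needed; 300 in favor. Not satisfied.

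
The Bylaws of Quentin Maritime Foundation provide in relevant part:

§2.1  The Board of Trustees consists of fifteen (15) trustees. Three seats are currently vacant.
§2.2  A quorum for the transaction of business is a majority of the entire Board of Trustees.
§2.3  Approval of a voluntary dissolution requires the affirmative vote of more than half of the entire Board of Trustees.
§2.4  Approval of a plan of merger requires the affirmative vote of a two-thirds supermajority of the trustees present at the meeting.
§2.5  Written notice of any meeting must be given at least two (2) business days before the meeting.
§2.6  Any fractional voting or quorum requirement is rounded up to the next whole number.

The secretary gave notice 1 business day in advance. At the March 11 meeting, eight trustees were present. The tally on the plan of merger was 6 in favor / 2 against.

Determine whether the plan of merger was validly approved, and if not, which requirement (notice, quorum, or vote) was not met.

Notice: 1 business day given; 2 required (1 < 2). Not satisfied.
Quorum: 8 present; quorum is 8. Satisfied.
Vote: the plan of merger requires two-thirds of the trustees present (8). 2/3 of 8 = 5.33, rounded up to 6, so 6 affirmative votes are needed; 6 voted in favor. Satisfied.

Invalid — notice requirement not satisfied.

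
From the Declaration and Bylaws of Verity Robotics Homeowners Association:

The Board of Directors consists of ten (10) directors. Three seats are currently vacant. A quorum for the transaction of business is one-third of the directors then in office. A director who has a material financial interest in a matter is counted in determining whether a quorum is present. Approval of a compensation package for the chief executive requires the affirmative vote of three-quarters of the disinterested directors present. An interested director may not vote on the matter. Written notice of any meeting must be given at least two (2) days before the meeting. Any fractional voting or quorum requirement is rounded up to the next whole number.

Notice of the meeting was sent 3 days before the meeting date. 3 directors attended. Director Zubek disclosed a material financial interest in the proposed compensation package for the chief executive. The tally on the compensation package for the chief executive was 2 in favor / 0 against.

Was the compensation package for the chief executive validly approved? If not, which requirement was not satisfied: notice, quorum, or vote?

Valid — all requirements satisfied.

Notice: 3 days given; 2 required (3 ≥ 2). Satisfied.
Quorum: 3 present (interested directors count toward quorum); quorum is 3. Satisfied.
Vote: the compensation package for the chief executive requires three-fourths of the disinterested directors present (3 − 1 = 2). 3/4 of 2 = 1.50, rounded up to 2, so 2 affirmative votes are needed; 2 voted in favor. Satisfied.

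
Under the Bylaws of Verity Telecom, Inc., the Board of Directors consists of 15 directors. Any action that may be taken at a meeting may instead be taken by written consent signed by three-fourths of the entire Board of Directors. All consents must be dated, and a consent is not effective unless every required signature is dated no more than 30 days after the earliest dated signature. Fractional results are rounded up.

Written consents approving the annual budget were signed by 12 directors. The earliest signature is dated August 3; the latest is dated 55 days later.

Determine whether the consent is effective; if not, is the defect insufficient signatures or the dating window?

Signatures required: three-fourths of 15 — 3/4 of 15 = 11.25, rounded up to 12, so 12 needed; 12 signed. Sufficient.
Dating window: the latest signature is 55 days after the earliest; the limit is 30 days. Outside the window.

Not effective — dating-window requirement not satisfied.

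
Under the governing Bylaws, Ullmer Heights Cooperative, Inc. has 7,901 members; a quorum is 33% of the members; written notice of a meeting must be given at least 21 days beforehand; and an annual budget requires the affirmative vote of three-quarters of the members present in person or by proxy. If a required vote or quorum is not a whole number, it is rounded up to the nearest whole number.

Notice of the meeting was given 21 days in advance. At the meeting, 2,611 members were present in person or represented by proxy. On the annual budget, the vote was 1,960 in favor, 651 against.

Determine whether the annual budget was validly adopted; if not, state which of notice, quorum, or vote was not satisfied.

Notice: 21 days given; 21 required. Satisfied.
Quorum: 33% of 7,901 = 2,607.33, rounded up to 2,608; 2,611 present. Satisfied.
Vote: requires three-fourths of those present (2,611); 3/4 of 2611 = 1958.25, rounded up to 1959, so 1,959 needed; 1,960 in favor. Satisfied.

Valid — all requirements satisfied.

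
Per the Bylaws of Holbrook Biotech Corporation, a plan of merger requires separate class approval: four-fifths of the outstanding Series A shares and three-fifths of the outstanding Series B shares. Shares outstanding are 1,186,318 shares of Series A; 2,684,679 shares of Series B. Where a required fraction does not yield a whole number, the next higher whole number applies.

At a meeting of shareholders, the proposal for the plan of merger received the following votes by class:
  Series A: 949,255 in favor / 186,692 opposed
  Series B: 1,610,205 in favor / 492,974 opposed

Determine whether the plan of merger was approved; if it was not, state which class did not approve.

Series A: 4/5 of 1186318 = 949054.40, rounded up to 949055; 949,055 required, 949,255 in favor — approved.
Series B: 3/5 of 2684679 = 1610807.40, rounded up to 1610808; 1,610,808 required, 1,610,205 in favor — not approved.

Not approved — the Series B shares did not give the required vote.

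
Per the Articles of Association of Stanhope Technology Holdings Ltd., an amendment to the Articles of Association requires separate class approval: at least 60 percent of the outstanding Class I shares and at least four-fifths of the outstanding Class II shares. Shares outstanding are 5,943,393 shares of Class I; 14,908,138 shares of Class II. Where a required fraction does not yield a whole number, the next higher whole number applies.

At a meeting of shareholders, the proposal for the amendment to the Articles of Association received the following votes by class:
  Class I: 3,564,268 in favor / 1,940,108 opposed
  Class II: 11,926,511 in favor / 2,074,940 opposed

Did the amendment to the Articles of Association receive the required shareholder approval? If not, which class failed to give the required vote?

Not approved — the Class I shares did not give the required vote.

Class I: 3/5 of 5943393 = 3566035.80, rounded up to 3566036; 3,566,036 required, 3,564,268 in favor — not approved.
Class II: 4/5 of 14908138 = 11926510.40, rounded up to 11926511; 11,926,511 required, 11,926,511 in favor — approved.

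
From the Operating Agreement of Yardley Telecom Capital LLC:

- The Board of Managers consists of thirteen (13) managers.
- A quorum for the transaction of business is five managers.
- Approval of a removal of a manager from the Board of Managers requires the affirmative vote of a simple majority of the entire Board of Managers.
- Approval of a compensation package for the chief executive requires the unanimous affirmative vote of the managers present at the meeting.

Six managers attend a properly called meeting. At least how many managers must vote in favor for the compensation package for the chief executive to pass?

The compensation package for the chief executive requires the unanimous vote of the managers present (6).
Unanimous means all 6.

6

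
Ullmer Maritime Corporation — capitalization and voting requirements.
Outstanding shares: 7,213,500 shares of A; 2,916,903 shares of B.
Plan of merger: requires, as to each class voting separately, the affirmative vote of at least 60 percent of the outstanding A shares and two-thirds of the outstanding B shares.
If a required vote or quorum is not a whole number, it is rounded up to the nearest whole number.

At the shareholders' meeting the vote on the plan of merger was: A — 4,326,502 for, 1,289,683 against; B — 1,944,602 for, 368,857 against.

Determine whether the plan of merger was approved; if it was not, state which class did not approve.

A: 3/5 of 7213500 = 4328100; 4,328,100 required, 4,326,502 in favor — not approved.
B: 2/3 of 2916903 = 1944602; 1,944,602 required, 1,944,602 in favor — approved.

Not approved — the A shares did not give the required vote.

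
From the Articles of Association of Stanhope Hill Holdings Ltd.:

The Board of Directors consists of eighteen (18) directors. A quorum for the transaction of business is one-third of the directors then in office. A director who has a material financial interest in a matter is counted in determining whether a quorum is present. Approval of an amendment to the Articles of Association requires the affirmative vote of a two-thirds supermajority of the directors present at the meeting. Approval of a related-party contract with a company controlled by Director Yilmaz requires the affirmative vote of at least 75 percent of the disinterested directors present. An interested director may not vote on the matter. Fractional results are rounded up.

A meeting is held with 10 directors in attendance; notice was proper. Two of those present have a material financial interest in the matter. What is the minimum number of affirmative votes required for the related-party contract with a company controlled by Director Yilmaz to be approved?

6

The related-party contract with a company controlled by Director Yilmaz requires three-fourths of the disinterested directors present (10 − 2 = 8).
3/4 of 8 = 6.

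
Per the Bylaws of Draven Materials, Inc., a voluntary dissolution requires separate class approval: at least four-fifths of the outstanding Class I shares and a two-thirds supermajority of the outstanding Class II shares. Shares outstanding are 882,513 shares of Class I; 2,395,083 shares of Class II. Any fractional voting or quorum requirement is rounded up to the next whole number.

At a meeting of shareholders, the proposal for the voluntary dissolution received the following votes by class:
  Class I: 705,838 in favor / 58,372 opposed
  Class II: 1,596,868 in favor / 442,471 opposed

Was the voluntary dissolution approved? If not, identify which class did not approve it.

Class I: 4/5 of 882513 = 706010.40, rounded up to 706011; 706,011 required, 705,838 in favor — not approved.
Class II: 2/3 of 2395083 = 1596722; 1,596,722 required, 1,596,868 in favor — approved.

Not approved — the Class I shares did not give the required vote.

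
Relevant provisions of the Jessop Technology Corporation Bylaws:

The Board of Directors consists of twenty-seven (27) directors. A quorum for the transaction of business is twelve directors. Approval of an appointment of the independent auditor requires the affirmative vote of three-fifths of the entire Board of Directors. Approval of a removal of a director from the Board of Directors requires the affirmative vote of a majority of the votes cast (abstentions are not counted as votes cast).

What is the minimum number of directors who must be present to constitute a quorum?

The quorum is fixed at 12.

12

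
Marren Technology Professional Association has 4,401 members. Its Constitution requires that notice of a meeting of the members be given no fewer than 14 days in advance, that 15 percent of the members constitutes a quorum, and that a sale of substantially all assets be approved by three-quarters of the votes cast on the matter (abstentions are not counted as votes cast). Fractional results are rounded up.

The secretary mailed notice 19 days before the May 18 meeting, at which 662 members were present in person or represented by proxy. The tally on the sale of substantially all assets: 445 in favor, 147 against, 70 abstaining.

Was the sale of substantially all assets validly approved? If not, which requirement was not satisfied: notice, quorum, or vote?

Notice: 19 days given; 14 required. Satisfied.
Quorum: 15% of 4,401 = 660.15, rounded up to 661; 662 present. Satisfied.
Vote: requires three-fourths of the votes cast (662 − 70 abstaining = 592); 3/4 of 592 = 444, so 444 needed; 445 in favor. Satisfied.

Valid — all requirements satisfied.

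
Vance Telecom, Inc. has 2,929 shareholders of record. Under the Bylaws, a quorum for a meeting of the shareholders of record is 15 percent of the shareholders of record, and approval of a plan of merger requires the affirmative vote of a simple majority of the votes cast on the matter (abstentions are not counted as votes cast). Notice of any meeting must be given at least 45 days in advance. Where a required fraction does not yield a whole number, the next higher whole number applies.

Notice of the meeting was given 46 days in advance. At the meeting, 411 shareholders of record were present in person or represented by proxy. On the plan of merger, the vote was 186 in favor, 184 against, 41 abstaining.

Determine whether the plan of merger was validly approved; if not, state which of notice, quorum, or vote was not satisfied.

Notice: 46 days given; 45 required. Satisfied.
Quorum: 15% of 2,929 = 439.35, rounded up to 440; 411 present. Not satisfied.
Vote: requires a majority of the votes cast (411 − 41 abstaining = 370); a majority of 370 is 186, so 186 needed; 186 in favor. Satisfied.

Invalid — quorum requirement not satisfied.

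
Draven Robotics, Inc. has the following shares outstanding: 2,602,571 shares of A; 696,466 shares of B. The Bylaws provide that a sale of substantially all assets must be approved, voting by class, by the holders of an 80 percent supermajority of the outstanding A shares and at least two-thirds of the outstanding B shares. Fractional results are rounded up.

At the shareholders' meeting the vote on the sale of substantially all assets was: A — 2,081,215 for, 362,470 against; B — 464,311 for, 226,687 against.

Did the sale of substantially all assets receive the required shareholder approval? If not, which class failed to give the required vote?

A: 4/5 of 2602571 = 2082056.80, rounded up to 2082057; 2,082,057 required, 2,081,215 in favor — not approved.
B: 2/3 of 696466 = 464310.67, rounded up to 464311; 464,311 required, 464,311 in favor — approved.

Not approved — the A shares did not give the required vote.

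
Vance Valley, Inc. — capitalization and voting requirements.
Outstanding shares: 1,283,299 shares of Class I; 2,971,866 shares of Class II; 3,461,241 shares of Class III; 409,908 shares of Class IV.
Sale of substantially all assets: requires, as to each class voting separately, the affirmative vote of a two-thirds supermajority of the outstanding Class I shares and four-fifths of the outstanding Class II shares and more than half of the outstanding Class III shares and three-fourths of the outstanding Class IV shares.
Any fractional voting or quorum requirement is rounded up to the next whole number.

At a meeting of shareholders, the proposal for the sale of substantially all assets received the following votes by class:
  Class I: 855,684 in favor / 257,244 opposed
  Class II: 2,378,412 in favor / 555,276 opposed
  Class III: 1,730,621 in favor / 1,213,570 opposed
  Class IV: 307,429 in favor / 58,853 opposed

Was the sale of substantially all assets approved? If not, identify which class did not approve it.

Not approved — the Class IV shares did not give the required vote.

Class I: 2/3 of 1283299 = 855532.67, rounded up to 855533; 855,533 required, 855,684 in favor — approved.
Class II: 4/5 of 2971866 = 2377492.80, rounded up to 2377493; 2,377,493 required, 2,378,412 in favor — approved.
Class III: a majority of 3461241 is 1730621; 1,730,621 required, 1,730,621 in favor — approved.
Class IV: 3/4 of 409908 = 307431; 307,431 required, 307,429 in favor — not approved.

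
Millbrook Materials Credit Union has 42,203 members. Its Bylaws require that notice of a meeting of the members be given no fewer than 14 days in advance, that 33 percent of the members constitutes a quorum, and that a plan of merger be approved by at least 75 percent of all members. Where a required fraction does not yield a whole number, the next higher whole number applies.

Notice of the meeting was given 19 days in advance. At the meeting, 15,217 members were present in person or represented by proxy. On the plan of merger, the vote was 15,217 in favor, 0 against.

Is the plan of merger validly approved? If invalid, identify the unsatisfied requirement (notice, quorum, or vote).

Invalid — vote requirement not satisfied.

Notice: 19 days given; 14 required. Satisfied.
Quorum: 33% of 42,203 = 13,926.99, rounded up to 13,927; 15,217 present. Satisfied.
Vote: requires three-fourths of all members (42,203); 3/4 of 42203 = 31652.25, rounded up to 31653, so 31,653 needed; 15,217 in favor. Not satisfied.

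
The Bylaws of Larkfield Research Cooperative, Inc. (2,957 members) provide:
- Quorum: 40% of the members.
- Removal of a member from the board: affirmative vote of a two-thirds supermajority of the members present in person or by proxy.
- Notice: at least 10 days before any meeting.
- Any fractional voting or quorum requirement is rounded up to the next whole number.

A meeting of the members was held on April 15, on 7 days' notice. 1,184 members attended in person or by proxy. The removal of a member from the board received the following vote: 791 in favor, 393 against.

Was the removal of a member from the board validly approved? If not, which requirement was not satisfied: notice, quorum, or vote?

Notice: 7 days given; 10 required. Not satisfied.
Quorum: 40% of 2,957 = 1,182.80, rounded up to 1,183; 1,184 present. Satisfied.
Vote: requires two-thirds of those present (1,184); 2/3 of 1184 = 789.33, rounded up to 790, so 790 needed; 791 in favor. Satisfied.

Invalid — notice requirement not satisfied.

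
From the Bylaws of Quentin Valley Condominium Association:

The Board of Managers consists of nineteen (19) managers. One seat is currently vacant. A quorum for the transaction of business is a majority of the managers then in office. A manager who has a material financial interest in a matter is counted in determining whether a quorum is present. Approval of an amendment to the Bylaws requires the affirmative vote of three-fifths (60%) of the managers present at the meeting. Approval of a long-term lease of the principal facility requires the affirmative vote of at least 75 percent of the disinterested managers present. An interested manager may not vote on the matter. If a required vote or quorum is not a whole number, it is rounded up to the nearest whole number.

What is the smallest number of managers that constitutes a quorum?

A majority of 18 is 10.

10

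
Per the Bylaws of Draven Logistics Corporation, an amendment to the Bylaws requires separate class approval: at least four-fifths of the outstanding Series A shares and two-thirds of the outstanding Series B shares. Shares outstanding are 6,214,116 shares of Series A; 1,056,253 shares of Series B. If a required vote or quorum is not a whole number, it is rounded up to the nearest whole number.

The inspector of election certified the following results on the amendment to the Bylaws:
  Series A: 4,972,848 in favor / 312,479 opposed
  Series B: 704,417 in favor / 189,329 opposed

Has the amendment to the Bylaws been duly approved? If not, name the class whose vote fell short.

Series A: 4/5 of 6214116 = 4971292.80, rounded up to 4971293; 4,971,293 required, 4,972,848 in favor — approved.
Series B: 2/3 of 1056253 = 704168.67, rounded up to 704169; 704,169 required, 704,417 in favor — approved.

Approved — every class gave the required vote.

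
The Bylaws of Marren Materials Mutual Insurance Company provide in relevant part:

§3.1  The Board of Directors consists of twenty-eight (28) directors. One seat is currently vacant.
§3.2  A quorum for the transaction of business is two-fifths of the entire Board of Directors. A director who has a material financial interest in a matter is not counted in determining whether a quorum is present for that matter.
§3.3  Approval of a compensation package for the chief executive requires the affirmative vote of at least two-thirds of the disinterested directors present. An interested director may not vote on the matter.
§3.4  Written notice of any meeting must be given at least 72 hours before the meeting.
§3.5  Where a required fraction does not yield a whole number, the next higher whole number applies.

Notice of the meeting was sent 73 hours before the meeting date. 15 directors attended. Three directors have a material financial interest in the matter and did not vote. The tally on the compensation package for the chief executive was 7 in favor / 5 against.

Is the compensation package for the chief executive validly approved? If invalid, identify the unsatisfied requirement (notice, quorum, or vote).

Notice: 73 hours given; 72 required (73 ≥ 72). Satisfied.
Quorum: 15 present, but the 3 interested directors do not count, leaving 12. Quorum is 12. Satisfied.
Vote: the compensation package for the chief executive requires two-thirds of the disinterested directors present (15 − 3 = 12). 2/3 of 12 = 8, so 8 affirmative votes are needed; 7 voted in favor. Not satisfied.

Invalid — vote requirement not satisfied.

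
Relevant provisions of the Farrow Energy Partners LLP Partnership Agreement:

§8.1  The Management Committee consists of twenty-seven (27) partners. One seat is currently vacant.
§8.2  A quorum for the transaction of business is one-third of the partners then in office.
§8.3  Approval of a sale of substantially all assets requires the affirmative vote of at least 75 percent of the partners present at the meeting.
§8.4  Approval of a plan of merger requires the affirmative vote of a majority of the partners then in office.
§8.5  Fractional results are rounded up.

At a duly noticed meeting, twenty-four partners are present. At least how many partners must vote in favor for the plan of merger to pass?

The plan of merger requires a majority of the partners then in office (26).
A majority of 26 is 14.

14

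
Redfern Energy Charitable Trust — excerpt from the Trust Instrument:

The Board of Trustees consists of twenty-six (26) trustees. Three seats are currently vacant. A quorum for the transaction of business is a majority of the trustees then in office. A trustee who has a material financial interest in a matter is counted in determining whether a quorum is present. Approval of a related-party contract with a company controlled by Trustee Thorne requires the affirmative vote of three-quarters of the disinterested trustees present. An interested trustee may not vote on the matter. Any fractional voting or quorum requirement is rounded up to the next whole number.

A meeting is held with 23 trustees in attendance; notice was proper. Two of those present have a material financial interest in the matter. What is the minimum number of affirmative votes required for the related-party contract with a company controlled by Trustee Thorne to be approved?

16

The related-party contract with a company controlled by Trustee Thorne requires three-fourths of the disinterested trustees present (23 − 2 = 21).
3/4 of 21 = 15.75, rounded up to 16.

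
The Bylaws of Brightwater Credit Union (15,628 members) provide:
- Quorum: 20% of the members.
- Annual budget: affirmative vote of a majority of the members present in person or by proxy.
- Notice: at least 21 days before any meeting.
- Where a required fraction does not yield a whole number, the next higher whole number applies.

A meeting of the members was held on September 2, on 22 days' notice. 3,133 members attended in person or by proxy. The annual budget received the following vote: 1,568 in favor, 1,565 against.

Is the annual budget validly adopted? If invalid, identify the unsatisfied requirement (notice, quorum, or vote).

Valid — all requirements satisfied.

Notice: 22 days given; 21 required. Satisfied.
Quorum: 20% of 15,628 = 3,125.60, rounded up to 3,126; 3,133 present. Satisfied.
Vote: requires a majority of those present (3,133); a majority of 3133 is 1567, so 1,567 needed; 1,568 in favor. Satisfied.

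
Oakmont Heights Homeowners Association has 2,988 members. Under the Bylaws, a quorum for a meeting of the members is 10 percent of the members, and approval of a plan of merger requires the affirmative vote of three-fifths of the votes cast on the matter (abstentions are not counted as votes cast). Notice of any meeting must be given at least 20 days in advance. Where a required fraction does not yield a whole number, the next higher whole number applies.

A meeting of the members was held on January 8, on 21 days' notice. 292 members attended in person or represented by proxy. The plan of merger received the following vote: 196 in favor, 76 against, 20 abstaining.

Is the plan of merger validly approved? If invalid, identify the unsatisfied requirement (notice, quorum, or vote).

Notice: 21 days given; 20 required. Satisfied.
Quorum: 10% of 2,988 = 298.80, rounded up to 299; 292 present. Not satisfied.
Vote: requires three-fifths of the votes cast (292 − 20 abstaining = 272); 3/5 of 272 = 163.20, rounded up to 164, so 164 needed; 196 in favor. Satisfied.

Invalid — quorum requirement not satisfied.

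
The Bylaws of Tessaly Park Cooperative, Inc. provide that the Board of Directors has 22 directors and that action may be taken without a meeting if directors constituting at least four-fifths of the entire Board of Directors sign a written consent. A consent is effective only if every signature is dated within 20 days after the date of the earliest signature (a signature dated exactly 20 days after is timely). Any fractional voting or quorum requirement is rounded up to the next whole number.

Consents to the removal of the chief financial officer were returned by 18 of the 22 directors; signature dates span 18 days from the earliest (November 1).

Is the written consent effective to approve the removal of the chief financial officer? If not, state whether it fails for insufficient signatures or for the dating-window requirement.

Effective — both the signature and dating-window requirements are satisfied.

Signatures required: at least four-fifths of 22 — 4/5 of 22 = 17.60, rounded up to 18, so 18 needed; 18 signed. Sufficient.
Dating window: the latest signature is 18 days after the earliest; the limit is 20 days. Within the window.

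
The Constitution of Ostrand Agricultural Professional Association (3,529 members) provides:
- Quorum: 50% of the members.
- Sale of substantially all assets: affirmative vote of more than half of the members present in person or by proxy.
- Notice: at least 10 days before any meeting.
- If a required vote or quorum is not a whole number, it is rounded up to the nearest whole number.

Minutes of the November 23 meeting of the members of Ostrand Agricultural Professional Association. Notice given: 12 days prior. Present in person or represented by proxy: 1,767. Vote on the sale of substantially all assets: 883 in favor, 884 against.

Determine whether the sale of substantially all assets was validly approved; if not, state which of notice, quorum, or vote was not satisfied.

Notice: 12 days given; 10 required. Satisfied.
Quorum: 50% of 3,529 = 1,764.50, rounded up to 1,765; 1,767 present. Satisfied.
Vote: requires a majority of those present (1,767); a majority of 1767 is 884, so 884 needed; 883 in favor. Not satisfied.

Invalid — vote requirement not satisfied.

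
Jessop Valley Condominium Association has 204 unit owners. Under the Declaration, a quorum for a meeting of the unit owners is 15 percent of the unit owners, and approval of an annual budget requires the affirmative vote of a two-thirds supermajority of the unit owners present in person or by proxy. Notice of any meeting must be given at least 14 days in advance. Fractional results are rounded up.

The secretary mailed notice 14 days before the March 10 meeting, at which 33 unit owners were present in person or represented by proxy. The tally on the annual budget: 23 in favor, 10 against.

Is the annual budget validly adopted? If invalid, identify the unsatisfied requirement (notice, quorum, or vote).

Notice: 14 days given; 14 required. Satisfied.
Quorum: 15% of 204 = 30.60, rounded up to 31; 33 present. Satisfied.
Vote: requires two-thirds of those present (33); 2/3 of 33 = 22, so 22 needed; 23 in favor. Satisfied.

Valid — all requirements satisfied.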